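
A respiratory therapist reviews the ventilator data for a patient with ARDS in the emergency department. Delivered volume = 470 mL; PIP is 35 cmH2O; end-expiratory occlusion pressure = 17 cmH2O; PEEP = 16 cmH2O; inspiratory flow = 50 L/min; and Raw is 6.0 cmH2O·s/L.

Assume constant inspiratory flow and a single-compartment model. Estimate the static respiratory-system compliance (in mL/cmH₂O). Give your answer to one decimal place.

36.2

Flow: 50 L/min ÷ 60 = 0.8333 L/s.
Total PEEP = 17 cmH2O (set 16 + intrinsic 1); this is the baseline alveolar pressure.
Equation of motion (constant flow): PIP = Vt/C + R·V̇ + PEEP.
Vt/C = PIP − R·V̇ − PEEP = 35 − 6.0×0.8333 − 17 = 35 − 5.0 − 17 = 13.0 cmH2O.
C = Vt / 13.0 = 470 / 13.0 = 36.154 mL/cmH2O.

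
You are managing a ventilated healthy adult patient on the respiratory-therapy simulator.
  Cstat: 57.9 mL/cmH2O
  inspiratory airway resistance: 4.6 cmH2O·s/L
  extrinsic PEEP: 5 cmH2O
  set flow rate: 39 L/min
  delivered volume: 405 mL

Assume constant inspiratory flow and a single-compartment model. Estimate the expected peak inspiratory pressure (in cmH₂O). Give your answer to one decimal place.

Flow: 39 L/min ÷ 60 = 0.65 L/s.
Equation of motion (constant flow): PIP = Vt/C + R·V̇ + PEEP.
PIP = 405/57.9 + 4.6×0.65 + 5 = 6.995 + 2.99 + 5 = 14.985 cmH2O.

15.0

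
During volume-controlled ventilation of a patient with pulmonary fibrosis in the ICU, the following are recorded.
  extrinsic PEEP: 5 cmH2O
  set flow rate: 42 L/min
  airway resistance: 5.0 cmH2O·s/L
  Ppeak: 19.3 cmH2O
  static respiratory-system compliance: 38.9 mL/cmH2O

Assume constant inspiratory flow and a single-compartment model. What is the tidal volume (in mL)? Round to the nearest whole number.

420

Flow: 42 L/min ÷ 60 = 0.7 L/s.
Equation of motion (constant flow): PIP = Vt/C + R·V̇ + PEEP.
Vt/C = PIP − R·V̇ − PEEP = 19.3 − 3.5 − 5 = 10.8 cmH2O.
Vt = C × 10.8 = 38.9 × 10.8 = 420.12 mL.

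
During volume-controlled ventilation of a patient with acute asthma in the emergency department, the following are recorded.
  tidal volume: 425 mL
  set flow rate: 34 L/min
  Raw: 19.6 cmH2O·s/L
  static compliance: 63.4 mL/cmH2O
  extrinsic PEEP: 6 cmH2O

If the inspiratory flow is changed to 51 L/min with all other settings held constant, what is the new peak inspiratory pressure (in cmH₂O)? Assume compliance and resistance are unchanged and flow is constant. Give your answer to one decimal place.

Flow: 34 L/min ÷ 60 = 0.5667 L/s.
New flow: 51 L/min ÷ 60 = 0.85 L/s.
PIP = Vt/C + R·V̇ + PEEP (constant-flow equation of motion).
Only the resistive term changes: ΔPIP = R × ΔV̇ = 19.6 × (0.85 − 0.5667) = 19.6 × 0.2833 = 5.553 cmH2O.
Original PIP = 425/63.4 + 19.6×0.5667 + 6 = 23.811 cmH2O; new PIP = 23.811 + (5.553) = 29.364 cmH2O.

29.4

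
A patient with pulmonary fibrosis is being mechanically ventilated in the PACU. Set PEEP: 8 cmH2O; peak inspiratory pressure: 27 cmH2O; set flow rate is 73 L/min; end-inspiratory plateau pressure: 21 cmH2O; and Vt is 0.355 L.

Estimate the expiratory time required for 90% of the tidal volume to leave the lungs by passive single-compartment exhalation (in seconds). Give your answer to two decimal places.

0.31

Flow: 73 L/min ÷ 60 = 1.2167 L/s.
R = (PIP − Pplat)/V̇ = (27 − 21) / 1.2167 = 6.0/1.2167 = 4.931 cmH2O·s/L.
C = Vt/(Pplat − PEEP) = 355.0 / (21 − 8) = 355.0/13.0 = 27.308 mL/cmH2O.
τ = R × C = 4.931 × 0.02731 L/cmH2O = 0.1347 s.
t = −τ·ln(1 − 0.90) = −0.1347·ln(0.1) = 0.3102 s.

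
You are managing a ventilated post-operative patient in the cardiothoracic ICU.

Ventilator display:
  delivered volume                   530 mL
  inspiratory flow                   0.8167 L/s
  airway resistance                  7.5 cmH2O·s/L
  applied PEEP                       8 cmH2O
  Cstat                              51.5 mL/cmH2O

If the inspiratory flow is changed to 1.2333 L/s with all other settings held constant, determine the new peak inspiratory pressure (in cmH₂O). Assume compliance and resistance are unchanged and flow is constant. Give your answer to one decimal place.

27.5

PIP = Vt/C + R·V̇ + PEEP (constant-flow equation of motion).
Only the resistive term changes: ΔPIP = R × ΔV̇ = 7.5 × (1.2333 − 0.8167) = 7.5 × 0.4166 = 3.125 cmH2O.
Original PIP = 530/51.5 + 7.5×0.8167 + 8 = 24.417 cmH2O; new PIP = 24.417 + (3.125) = 27.542 cmH2O.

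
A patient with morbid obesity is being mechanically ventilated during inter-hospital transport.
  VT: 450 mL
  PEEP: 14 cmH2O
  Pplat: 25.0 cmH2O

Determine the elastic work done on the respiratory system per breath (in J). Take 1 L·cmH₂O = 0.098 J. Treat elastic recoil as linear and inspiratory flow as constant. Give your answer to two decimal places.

Elastic work ≈ ½ × (Pplat − PEEP) × Vt = 0.5 × (25.0 − 14) × 0.450 L = 0.5 × 11.0 × 0.450 = 2.475 L·cmH2O.
× 0.098 J/(L·cmH2O) → 0.2426 J.

0.24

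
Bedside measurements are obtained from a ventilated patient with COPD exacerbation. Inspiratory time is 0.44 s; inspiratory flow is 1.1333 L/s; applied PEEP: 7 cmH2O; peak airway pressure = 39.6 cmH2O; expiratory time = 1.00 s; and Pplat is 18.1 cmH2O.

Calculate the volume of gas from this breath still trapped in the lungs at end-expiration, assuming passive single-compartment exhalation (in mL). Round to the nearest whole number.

Vt = flow × Ti = 1.1333 L/s × 0.44 s × 1000 mL/L = 498.65 mL.
R = (PIP − Pplat)/V̇ = (39.6 − 18.1) / 1.1333 = 21.5/1.1333 = 18.971 cmH2O·s/L.
C = Vt/(Pplat − PEEP) = 498.65 / (18.1 − 7) = 498.65/11.1 = 44.923 mL/cmH2O.
τ = R × C = 18.971 × 0.04492 L/cmH2O = 0.8522 s.
Fraction remaining = e^(−Te/τ) = e^(−1.00/0.8522) = 0.3093.
Trapped volume = 498.65 × 0.3093 = 154.23 mL.

154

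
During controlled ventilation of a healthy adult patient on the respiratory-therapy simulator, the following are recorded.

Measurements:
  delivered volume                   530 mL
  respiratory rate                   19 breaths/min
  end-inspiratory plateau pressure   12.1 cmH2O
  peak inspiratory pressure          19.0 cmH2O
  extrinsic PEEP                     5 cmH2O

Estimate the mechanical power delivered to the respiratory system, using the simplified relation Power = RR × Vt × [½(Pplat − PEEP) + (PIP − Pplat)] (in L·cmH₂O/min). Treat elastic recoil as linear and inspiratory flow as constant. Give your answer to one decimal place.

Per-breath work = Vt × [½(Pplat−PEEP) + (PIP−Pplat)] = 0.530 × [0.5×7.1 + 6.9] = 0.530 × 10.45 = 5.539 L·cmH2O.
Power = 19 × 5.539 = 105.24 L·cmH2O/min.

105.2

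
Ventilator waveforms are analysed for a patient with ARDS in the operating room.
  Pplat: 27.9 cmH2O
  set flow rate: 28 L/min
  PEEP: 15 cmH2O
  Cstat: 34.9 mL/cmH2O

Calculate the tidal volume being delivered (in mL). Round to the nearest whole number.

Vt = Cstat × (Pplat − PEEP) = 34.9 × (27.9 − 15) = 34.9 × 12.9 = 450.21 mL.

450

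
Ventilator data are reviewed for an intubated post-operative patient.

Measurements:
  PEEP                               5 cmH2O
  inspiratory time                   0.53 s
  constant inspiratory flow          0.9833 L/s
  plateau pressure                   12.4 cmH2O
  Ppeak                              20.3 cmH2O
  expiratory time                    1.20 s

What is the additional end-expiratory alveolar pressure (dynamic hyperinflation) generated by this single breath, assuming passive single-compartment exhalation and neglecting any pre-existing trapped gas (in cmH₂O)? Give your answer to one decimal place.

0.9

Vt = flow × Ti = 0.9833 L/s × 0.53 s × 1000 mL/L = 521.15 mL.
R = (PIP − Pplat)/V̇ = (20.3 − 12.4) / 0.9833 = 7.9/0.9833 = 8.034 cmH2O·s/L.
C = Vt/(Pplat − PEEP) = 521.15 / (12.4 − 5) = 521.15/7.4 = 70.426 mL/cmH2O.
τ = R × C = 8.034 × 0.07043 L/cmH2O = 0.5658 s.
Fraction remaining = e^(−Te/τ) = e^(−1.20/0.5658) = 0.1199; trapped volume = 521.15 × 0.1199 = 62.486 mL.
Additional alveolar pressure from trapping ≈ V_trapped / C = 62.486 / 70.426 = 0.8873 cmH2O.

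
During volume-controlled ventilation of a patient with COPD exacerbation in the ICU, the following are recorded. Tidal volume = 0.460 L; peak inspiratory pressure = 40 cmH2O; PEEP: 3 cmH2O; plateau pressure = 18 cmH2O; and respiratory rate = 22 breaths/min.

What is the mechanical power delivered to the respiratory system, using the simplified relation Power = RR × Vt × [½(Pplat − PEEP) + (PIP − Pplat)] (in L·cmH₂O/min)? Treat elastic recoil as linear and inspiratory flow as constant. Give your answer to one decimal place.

298.5

Per-breath work = Vt × [½(Pplat−PEEP) + (PIP−Pplat)] = 0.460 × [0.5×15.0 + 22.0] = 0.460 × 29.5 = 13.57 L·cmH2O.
Power = 22 × 13.57 = 298.54 L·cmH2O/min.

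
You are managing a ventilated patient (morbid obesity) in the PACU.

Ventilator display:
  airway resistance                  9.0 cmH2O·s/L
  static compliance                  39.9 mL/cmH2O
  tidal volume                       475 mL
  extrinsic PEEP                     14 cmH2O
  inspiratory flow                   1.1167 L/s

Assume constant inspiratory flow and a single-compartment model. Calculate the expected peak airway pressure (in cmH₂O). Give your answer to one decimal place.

Equation of motion (constant flow): PIP = Vt/C + R·V̇ + PEEP.
PIP = 475/39.9 + 9.0×1.1167 + 14 = 11.905 + 10.05 + 14 = 35.955 cmH2O.

36.0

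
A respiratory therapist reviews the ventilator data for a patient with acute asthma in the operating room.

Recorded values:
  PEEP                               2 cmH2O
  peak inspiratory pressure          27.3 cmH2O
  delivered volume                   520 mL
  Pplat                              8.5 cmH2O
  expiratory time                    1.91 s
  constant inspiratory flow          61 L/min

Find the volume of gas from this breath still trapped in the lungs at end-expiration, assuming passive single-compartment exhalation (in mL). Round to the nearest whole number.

Flow: 61 L/min ÷ 60 = 1.0167 L/s.
R = (PIP − Pplat)/V̇ = (27.3 − 8.5) / 1.0167 = 18.8/1.0167 = 18.491 cmH2O·s/L.
C = Vt/(Pplat − PEEP) = 520.0 / (8.5 − 2) = 520.0/6.5 = 80.0 mL/cmH2O.
τ = R × C = 18.491 × 0.08 L/cmH2O = 1.479 s.
Fraction remaining = e^(−Te/τ) = e^(−1.91/1.479) = 0.2749.
Trapped volume = 520.0 × 0.2749 = 142.95 mL.

143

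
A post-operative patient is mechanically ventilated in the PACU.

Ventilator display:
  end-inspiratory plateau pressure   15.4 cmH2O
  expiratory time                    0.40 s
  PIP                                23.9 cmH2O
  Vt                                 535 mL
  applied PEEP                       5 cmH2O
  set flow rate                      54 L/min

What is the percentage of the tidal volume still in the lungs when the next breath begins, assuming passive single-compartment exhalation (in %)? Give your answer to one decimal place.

Flow: 54 L/min ÷ 60 = 0.9 L/s.
R = (PIP − Pplat)/V̇ = (23.9 − 15.4) / 0.9 = 8.5/0.9 = 9.444 cmH2O·s/L.
C = Vt/(Pplat − PEEP) = 535.0 / (15.4 − 5) = 535.0/10.4 = 51.442 mL/cmH2O.
τ = R × C = 9.444 × 0.05144 L/cmH2O = 0.4858 s.
Fraction remaining at end-expiration = e^(−Te/τ) = e^(−0.40/0.4858) = 0.4389 → 43.89%.

43.9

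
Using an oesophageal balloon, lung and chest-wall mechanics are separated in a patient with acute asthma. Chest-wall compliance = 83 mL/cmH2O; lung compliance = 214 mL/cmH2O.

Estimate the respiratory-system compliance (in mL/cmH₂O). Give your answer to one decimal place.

59.8

Lung and chest wall are elastances in series: 1/Crs = 1/CL + 1/Ccw.
1/Crs = 1/214 + 1/83 = 0.01672.
Crs = 59.809 mL/cmH2O.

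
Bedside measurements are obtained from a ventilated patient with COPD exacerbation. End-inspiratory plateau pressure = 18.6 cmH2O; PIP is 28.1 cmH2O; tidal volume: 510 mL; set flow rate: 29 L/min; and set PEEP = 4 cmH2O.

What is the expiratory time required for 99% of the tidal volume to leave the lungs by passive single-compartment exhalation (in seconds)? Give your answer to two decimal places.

3.16

Flow: 29 L/min ÷ 60 = 0.4833 L/s.
R = (PIP − Pplat)/V̇ = (28.1 − 18.6) / 0.4833 = 9.5/0.4833 = 19.657 cmH2O·s/L.
C = Vt/(Pplat − PEEP) = 510.0 / (18.6 − 4) = 510.0/14.6 = 34.932 mL/cmH2O.
τ = R × C = 19.657 × 0.03493 L/cmH2O = 0.6866 s.
t = −τ·ln(1 − 0.99) = −0.6866·ln(0.01) = 3.162 s.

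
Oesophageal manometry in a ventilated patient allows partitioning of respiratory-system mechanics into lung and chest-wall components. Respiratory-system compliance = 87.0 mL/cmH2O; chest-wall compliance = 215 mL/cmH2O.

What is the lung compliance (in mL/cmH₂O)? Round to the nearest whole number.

146

1/CL = 1/Crs − 1/Ccw.
1/CL = 1/87.0 − 1/215 = 0.006843.
CL = 146.13 mL/cmH2O.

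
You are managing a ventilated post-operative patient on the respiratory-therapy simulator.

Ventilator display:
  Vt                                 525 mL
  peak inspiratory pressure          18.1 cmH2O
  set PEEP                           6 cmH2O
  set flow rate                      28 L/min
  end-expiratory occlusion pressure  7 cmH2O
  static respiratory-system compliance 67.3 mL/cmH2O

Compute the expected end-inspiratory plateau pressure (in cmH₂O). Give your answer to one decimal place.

End-expiratory occlusion gives total PEEP = 7 cmH2O (intrinsic PEEP = 7 − 6 = 1). Use total PEEP for the elastic gradient.
Pplat = PEEPtotal + Vt / Cstat = 7 + 525 / 67.3 = 7 + 7.801 = 14.801 cmH2O.

14.8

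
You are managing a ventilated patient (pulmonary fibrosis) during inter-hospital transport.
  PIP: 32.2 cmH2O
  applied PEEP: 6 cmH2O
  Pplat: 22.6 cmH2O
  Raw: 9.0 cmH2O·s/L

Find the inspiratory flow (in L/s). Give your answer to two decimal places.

1.07

flow = (PIP − Pplat) / Raw = 9.6 / 9.0 = 1.067 L/s.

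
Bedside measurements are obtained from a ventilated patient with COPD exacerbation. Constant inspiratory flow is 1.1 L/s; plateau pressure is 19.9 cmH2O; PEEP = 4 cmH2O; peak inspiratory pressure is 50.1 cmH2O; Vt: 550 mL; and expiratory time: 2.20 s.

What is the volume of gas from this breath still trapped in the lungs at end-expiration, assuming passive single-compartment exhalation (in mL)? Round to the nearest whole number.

R = (PIP − Pplat)/V̇ = (50.1 − 19.9) / 1.1 = 30.2/1.1 = 27.455 cmH2O·s/L.
C = Vt/(Pplat − PEEP) = 550.0 / (19.9 − 4) = 550.0/15.9 = 34.591 mL/cmH2O.
τ = R × C = 27.455 × 0.03459 L/cmH2O = 0.9497 s.
Fraction remaining = e^(−Te/τ) = e^(−2.20/0.9497) = 0.09862.
Trapped volume = 550.0 × 0.09862 = 54.241 mL.

54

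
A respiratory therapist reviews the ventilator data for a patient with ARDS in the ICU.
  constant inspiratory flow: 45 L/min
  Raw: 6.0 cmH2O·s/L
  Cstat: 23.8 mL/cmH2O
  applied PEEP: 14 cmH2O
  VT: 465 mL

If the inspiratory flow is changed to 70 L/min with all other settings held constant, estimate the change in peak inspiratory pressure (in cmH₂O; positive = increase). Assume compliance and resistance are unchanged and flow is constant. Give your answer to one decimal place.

2.5

Flow: 45 L/min ÷ 60 = 0.75 L/s.
New flow: 70 L/min ÷ 60 = 1.1667 L/s.
PIP = Vt/C + R·V̇ + PEEP (constant-flow equation of motion).
Only the resistive term changes: ΔPIP = R × ΔV̇ = 6.0 × (1.1667 − 0.75) = 6.0 × 0.4167 = 2.5 cmH2O.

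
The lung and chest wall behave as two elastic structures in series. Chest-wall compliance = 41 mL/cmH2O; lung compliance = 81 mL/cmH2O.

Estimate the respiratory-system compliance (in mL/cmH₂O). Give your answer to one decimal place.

Lung and chest wall are elastances in series: 1/Crs = 1/CL + 1/Ccw.
1/Crs = 1/81 + 1/41 = 0.03674.
Crs = 27.218 mL/cmH2O.

27.2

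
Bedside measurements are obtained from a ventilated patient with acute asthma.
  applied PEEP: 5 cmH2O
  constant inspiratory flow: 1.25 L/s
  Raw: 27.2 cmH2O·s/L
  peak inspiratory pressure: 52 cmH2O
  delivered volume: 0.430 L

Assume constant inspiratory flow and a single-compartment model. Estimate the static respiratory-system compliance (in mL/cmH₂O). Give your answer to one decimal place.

33.1

Equation of motion (constant flow): PIP = Vt/C + R·V̇ + PEEP.
Vt/C = PIP − R·V̇ − PEEP = 52 − 27.2×1.25 − 5 = 52 − 34.0 − 5 = 13.0 cmH2O.
C = Vt / 13.0 = 430 / 13.0 = 33.077 mL/cmH2O.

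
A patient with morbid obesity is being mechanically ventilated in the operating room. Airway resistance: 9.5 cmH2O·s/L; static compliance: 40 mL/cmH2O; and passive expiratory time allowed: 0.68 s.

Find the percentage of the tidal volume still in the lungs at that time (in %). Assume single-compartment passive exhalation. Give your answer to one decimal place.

16.7

τ = R × C = 9.5 × 40 mL/cmH2O = 9.5 × 0.040 L/cmH2O = 0.38 s.
Passive exhalation: V(t)/V₀ = e^(−t/τ) = e^(−0.68/0.38) = 0.167.
Fraction remaining = 0.167 → 16.7%.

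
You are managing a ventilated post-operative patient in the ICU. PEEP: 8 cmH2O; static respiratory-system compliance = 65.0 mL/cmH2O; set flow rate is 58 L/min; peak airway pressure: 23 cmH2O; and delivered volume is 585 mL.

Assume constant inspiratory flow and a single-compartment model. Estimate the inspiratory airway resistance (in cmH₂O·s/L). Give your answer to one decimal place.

6.2

Flow: 58 L/min ÷ 60 = 0.9667 L/s.
Equation of motion (constant flow): PIP = Vt/C + R·V̇ + PEEP.
R·V̇ = PIP − Vt/C − PEEP = 23 − 585/65.0 − 8 = 23 − 9.0 − 8 = 6.0 cmH2O.
R = 6.0 / 0.9667 = 6.207 cmH2O·s/L.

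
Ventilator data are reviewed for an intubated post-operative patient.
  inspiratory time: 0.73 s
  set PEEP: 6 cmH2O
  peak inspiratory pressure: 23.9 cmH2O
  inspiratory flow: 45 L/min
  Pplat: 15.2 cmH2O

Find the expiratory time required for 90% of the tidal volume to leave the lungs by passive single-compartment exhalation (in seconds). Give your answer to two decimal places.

Flow: 45 L/min ÷ 60 = 0.75 L/s.
Vt = flow × Ti = 0.75 L/s × 0.73 s × 1000 mL/L = 547.5 mL.
R = (PIP − Pplat)/V̇ = (23.9 − 15.2) / 0.75 = 8.7/0.75 = 11.6 cmH2O·s/L.
C = Vt/(Pplat − PEEP) = 547.5 / (15.2 − 6) = 547.5/9.2 = 59.511 mL/cmH2O.
τ = R × C = 11.6 × 0.05951 L/cmH2O = 0.6903 s.
t = −τ·ln(1 − 0.90) = −0.6903·ln(0.1) = 1.589 s.

1.59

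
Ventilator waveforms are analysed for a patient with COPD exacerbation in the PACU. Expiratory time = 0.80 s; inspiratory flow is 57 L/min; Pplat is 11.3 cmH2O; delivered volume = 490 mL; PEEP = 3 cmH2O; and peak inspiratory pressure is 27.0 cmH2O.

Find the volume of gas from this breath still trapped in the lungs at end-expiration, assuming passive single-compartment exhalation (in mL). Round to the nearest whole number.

Flow: 57 L/min ÷ 60 = 0.95 L/s.
R = (PIP − Pplat)/V̇ = (27.0 − 11.3) / 0.95 = 15.7/0.95 = 16.526 cmH2O·s/L.
C = Vt/(Pplat − PEEP) = 490.0 / (11.3 − 3) = 490.0/8.3 = 59.036 mL/cmH2O.
τ = R × C = 16.526 × 0.05904 L/cmH2O = 0.9757 s.
Fraction remaining = e^(−Te/τ) = e^(−0.80/0.9757) = 0.4405.
Trapped volume = 490.0 × 0.4405 = 215.85 mL.

216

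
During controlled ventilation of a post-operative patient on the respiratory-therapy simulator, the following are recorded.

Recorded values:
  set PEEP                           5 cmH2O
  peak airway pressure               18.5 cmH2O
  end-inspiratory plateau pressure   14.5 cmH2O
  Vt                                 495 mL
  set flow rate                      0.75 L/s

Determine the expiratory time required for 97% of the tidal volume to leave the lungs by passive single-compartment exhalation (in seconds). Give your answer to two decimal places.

R = (PIP − Pplat)/V̇ = (18.5 − 14.5) / 0.75 = 4.0/0.75 = 5.333 cmH2O·s/L.
C = Vt/(Pplat − PEEP) = 495.0 / (14.5 − 5) = 495.0/9.5 = 52.105 mL/cmH2O.
τ = R × C = 5.333 × 0.05211 L/cmH2O = 0.2779 s.
t = −τ·ln(1 − 0.97) = −0.2779·ln(0.03) = 0.9745 s.

0.97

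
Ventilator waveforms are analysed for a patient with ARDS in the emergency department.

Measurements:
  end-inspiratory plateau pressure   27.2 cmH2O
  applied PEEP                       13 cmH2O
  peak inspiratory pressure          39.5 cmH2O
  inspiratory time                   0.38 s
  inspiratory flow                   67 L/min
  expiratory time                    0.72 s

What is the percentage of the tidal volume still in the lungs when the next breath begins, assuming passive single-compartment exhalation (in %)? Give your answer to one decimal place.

11.2

Flow: 67 L/min ÷ 60 = 1.1167 L/s.
Vt = flow × Ti = 1.1167 L/s × 0.38 s × 1000 mL/L = 424.35 mL.
R = (PIP − Pplat)/V̇ = (39.5 − 27.2) / 1.1167 = 12.3/1.1167 = 11.015 cmH2O·s/L.
C = Vt/(Pplat − PEEP) = 424.35 / (27.2 − 13) = 424.35/14.2 = 29.884 mL/cmH2O.
τ = R × C = 11.015 × 0.02988 L/cmH2O = 0.3291 s.
Fraction remaining at end-expiration = e^(−Te/τ) = e^(−0.72/0.3291) = 0.1122 → 11.22%.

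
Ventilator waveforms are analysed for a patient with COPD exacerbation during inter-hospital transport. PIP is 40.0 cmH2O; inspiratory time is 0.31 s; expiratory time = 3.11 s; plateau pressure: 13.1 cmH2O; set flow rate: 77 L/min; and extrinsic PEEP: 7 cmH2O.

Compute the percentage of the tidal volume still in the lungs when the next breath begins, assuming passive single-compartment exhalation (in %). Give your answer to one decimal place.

Flow: 77 L/min ÷ 60 = 1.2833 L/s.
Vt = flow × Ti = 1.2833 L/s × 0.31 s × 1000 mL/L = 397.82 mL.
R = (PIP − Pplat)/V̇ = (40.0 − 13.1) / 1.2833 = 26.9/1.2833 = 20.962 cmH2O·s/L.
C = Vt/(Pplat − PEEP) = 397.82 / (13.1 − 7) = 397.82/6.1 = 65.216 mL/cmH2O.
τ = R × C = 20.962 × 0.06522 L/cmH2O = 1.367 s.
Fraction remaining at end-expiration = e^(−Te/τ) = e^(−3.11/1.367) = 0.1028 → 10.28%.

10.3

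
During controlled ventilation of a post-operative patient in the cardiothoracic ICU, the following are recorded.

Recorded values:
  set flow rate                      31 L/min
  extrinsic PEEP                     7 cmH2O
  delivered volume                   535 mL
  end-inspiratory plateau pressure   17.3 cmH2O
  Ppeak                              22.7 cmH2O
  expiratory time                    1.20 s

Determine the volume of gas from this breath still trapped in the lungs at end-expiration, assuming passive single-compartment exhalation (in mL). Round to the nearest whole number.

59

Flow: 31 L/min ÷ 60 = 0.5167 L/s.
R = (PIP − Pplat)/V̇ = (22.7 − 17.3) / 0.5167 = 5.4/0.5167 = 10.451 cmH2O·s/L.
C = Vt/(Pplat − PEEP) = 535.0 / (17.3 − 7) = 535.0/10.3 = 51.942 mL/cmH2O.
τ = R × C = 10.451 × 0.05194 L/cmH2O = 0.5428 s.
Fraction remaining = e^(−Te/τ) = e^(−1.20/0.5428) = 0.1096.
Trapped volume = 535.0 × 0.1096 = 58.636 mL.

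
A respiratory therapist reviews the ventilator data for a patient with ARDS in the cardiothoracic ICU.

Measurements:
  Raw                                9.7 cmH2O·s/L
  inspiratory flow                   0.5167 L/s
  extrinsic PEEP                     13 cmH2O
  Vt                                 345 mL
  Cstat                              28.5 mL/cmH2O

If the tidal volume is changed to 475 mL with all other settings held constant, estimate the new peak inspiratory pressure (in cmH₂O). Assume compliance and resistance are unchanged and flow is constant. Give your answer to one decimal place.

34.7

PIP = Vt/C + R·V̇ + PEEP (constant-flow equation of motion).
Only the elastic term changes: ΔPIP = ΔVt / C = (475 − 345) / 28.5 = 4.561 cmH2O.
Original PIP = 345/28.5 + 9.7×0.5167 + 13 = 30.117 cmH2O; new PIP = 30.117 + (4.561) = 34.678 cmH2O.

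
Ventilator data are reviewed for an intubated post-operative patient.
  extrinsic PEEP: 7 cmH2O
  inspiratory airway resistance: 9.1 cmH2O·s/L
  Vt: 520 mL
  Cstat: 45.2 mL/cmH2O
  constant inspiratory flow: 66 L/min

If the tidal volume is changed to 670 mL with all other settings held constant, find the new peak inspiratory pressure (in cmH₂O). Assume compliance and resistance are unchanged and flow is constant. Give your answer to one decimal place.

Flow: 66 L/min ÷ 60 = 1.1 L/s.
PIP = Vt/C + R·V̇ + PEEP (constant-flow equation of motion).
Only the elastic term changes: ΔPIP = ΔVt / C = (670 − 520) / 45.2 = 3.319 cmH2O.
Original PIP = 520/45.2 + 9.1×1.1 + 7 = 28.514 cmH2O; new PIP = 28.514 + (3.319) = 31.833 cmH2O.

31.8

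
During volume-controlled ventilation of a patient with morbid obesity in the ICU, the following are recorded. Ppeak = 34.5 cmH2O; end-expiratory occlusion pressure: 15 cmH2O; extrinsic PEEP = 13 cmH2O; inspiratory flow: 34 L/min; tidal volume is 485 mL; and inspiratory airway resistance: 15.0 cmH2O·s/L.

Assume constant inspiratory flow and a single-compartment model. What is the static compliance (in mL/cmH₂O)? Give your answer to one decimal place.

Flow: 34 L/min ÷ 60 = 0.5667 L/s.
Total PEEP = 15 cmH2O (set 13 + intrinsic 2); this is the baseline alveolar pressure.
Equation of motion (constant flow): PIP = Vt/C + R·V̇ + PEEP.
Vt/C = PIP − R·V̇ − PEEP = 34.5 − 15.0×0.5667 − 15 = 34.5 − 8.501 − 15 = 10.999 cmH2O.
C = Vt / 10.999 = 485 / 10.999 = 44.095 mL/cmH2O.

44.1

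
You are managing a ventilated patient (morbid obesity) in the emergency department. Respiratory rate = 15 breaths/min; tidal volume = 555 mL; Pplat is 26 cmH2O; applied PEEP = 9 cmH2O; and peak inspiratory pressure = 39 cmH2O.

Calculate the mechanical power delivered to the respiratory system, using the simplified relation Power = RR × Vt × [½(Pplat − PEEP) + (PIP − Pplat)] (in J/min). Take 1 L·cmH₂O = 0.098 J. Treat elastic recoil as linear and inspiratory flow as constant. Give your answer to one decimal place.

Per-breath work = Vt × [½(Pplat−PEEP) + (PIP−Pplat)] = 0.555 × [0.5×17.0 + 13.0] = 0.555 × 21.5 = 11.933 L·cmH2O.
Power = 15 × 11.933 = 179.0 L·cmH2O/min.
× 0.098 J/(L·cmH2O) → 17.542 J/min.

17.5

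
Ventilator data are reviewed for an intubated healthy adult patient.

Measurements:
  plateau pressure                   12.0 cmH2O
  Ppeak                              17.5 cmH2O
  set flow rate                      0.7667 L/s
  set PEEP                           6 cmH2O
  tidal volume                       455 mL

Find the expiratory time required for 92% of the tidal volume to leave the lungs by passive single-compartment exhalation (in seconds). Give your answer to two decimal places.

R = (PIP − Pplat)/V̇ = (17.5 − 12.0) / 0.7667 = 5.5/0.7667 = 7.174 cmH2O·s/L.
C = Vt/(Pplat − PEEP) = 455.0 / (12.0 − 6) = 455.0/6.0 = 75.833 mL/cmH2O.
τ = R × C = 7.174 × 0.07583 L/cmH2O = 0.544 s.
t = −τ·ln(1 − 0.92) = −0.544·ln(0.08) = 1.374 s.

1.37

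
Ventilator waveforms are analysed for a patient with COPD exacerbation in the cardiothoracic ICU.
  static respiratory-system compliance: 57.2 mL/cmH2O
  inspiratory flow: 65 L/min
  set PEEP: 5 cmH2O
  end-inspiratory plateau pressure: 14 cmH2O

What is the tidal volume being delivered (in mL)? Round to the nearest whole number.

515

Vt = Cstat × (Pplat − PEEP) = 57.2 × (14 − 5) = 57.2 × 9.0 = 514.8 mL.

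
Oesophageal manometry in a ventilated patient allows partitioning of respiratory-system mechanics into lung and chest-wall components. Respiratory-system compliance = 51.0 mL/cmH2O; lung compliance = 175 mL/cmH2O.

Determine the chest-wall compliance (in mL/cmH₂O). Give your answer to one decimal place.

72.0

1/Ccw = 1/Crs − 1/CL.
1/Ccw = 1/51.0 − 1/175 = 0.01389.
Ccw = 71.994 mL/cmH2O.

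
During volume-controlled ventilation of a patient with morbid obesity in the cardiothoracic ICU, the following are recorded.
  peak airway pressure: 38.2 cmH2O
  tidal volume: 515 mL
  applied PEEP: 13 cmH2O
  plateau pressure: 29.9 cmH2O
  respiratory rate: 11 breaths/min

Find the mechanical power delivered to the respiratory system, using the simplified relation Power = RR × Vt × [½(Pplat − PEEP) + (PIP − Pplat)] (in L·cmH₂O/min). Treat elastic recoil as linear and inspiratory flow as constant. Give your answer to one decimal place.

94.9

Per-breath work = Vt × [½(Pplat−PEEP) + (PIP−Pplat)] = 0.515 × [0.5×16.9 + 8.3] = 0.515 × 16.75 = 8.626 L·cmH2O.
Power = 11 × 8.626 = 94.886 L·cmH2O/min.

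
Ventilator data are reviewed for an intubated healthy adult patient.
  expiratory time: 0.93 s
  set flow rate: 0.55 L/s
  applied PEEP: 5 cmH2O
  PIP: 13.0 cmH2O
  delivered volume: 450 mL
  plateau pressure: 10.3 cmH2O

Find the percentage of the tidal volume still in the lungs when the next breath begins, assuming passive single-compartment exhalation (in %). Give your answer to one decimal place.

10.7

R = (PIP − Pplat)/V̇ = (13.0 − 10.3) / 0.55 = 2.7/0.55 = 4.909 cmH2O·s/L.
C = Vt/(Pplat − PEEP) = 450.0 / (10.3 − 5) = 450.0/5.3 = 84.906 mL/cmH2O.
τ = R × C = 4.909 × 0.08491 L/cmH2O = 0.4168 s.
Fraction remaining at end-expiration = e^(−Te/τ) = e^(−0.93/0.4168) = 0.1074 → 10.74%.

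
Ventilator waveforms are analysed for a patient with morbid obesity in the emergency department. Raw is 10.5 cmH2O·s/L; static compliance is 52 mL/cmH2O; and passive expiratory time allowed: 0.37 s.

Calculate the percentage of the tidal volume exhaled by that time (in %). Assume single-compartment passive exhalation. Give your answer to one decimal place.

τ = R × C = 10.5 × 52 mL/cmH2O = 10.5 × 0.052 L/cmH2O = 0.546 s.
Passive exhalation: V(t)/V₀ = e^(−t/τ) = e^(−0.37/0.546) = 0.5078.
Fraction exhaled = 1 − 0.5078 = 0.4922 → 49.22%.

49.2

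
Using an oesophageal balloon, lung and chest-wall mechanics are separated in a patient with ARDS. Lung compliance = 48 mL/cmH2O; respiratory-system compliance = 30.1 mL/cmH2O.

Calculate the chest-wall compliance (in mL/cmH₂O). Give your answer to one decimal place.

1/Ccw = 1/Crs − 1/CL.
1/Ccw = 1/30.1 − 1/48 = 0.01239.
Ccw = 80.71 mL/cmH2O.

80.7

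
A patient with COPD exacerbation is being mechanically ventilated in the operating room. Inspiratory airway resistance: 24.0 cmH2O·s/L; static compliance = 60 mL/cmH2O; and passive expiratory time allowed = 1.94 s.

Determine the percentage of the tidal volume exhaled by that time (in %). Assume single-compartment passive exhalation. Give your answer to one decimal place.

74.0

τ = R × C = 24.0 × 60 mL/cmH2O = 24.0 × 0.060 L/cmH2O = 1.44 s.
Passive exhalation: V(t)/V₀ = e^(−t/τ) = e^(−1.94/1.44) = 0.26.
Fraction exhaled = 1 − 0.26 = 0.74 → 74.0%.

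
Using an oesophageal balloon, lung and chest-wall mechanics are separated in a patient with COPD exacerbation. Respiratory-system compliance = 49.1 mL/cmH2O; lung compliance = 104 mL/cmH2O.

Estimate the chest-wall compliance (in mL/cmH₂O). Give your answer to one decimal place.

93.0

1/Ccw = 1/Crs − 1/CL.
1/Ccw = 1/49.1 − 1/104 = 0.01075.
Ccw = 93.023 mL/cmH2O.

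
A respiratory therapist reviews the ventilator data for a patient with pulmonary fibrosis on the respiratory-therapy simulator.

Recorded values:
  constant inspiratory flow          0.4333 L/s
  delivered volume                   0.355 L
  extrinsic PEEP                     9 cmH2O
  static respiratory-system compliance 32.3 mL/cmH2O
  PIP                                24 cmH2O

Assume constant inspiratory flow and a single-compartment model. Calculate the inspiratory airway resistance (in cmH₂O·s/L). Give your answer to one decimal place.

Equation of motion (constant flow): PIP = Vt/C + R·V̇ + PEEP.
R·V̇ = PIP − Vt/C − PEEP = 24 − 355/32.3 − 9 = 24 − 10.991 − 9 = 4.009 cmH2O.
R = 4.009 / 0.4333 = 9.252 cmH2O·s/L.

9.3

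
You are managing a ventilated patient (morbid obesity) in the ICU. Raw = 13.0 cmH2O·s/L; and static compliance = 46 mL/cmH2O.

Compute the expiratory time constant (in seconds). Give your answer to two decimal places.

0.60

τ = R × C = 13.0 × 46 mL/cmH2O = 13.0 × 0.046 L/cmH2O = 0.598 s.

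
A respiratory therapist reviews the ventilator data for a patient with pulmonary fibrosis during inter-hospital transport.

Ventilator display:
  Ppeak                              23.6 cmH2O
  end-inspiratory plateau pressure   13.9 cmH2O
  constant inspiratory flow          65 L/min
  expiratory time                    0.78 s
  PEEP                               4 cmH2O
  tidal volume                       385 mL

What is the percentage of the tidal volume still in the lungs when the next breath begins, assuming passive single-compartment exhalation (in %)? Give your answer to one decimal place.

Flow: 65 L/min ÷ 60 = 1.0833 L/s.
R = (PIP − Pplat)/V̇ = (23.6 − 13.9) / 1.0833 = 9.7/1.0833 = 8.954 cmH2O·s/L.
C = Vt/(Pplat − PEEP) = 385.0 / (13.9 − 4) = 385.0/9.9 = 38.889 mL/cmH2O.
τ = R × C = 8.954 × 0.03889 L/cmH2O = 0.3482 s.
Fraction remaining at end-expiration = e^(−Te/τ) = e^(−0.78/0.3482) = 0.1064 → 10.64%.

10.6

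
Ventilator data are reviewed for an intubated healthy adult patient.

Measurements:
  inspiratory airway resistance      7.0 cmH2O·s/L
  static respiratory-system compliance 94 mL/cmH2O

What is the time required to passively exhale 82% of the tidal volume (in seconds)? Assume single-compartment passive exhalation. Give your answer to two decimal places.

1.13

τ = R × C = 7.0 × 94 mL/cmH2O = 7.0 × 0.094 L/cmH2O = 0.658 s.
Exhaled fraction f = 1 − e^(−t/τ) → t = −τ·ln(1 − f) = −0.658·ln(0.18) = 1.128 s.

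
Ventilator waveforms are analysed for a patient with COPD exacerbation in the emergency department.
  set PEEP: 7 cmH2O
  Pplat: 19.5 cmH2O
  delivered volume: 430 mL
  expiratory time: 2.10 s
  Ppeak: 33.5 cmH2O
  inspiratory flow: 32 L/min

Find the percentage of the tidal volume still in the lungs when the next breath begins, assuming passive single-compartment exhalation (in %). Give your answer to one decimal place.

9.8

Flow: 32 L/min ÷ 60 = 0.5333 L/s.
R = (PIP − Pplat)/V̇ = (33.5 − 19.5) / 0.5333 = 14.0/0.5333 = 26.252 cmH2O·s/L.
C = Vt/(Pplat − PEEP) = 430.0 / (19.5 − 7) = 430.0/12.5 = 34.4 mL/cmH2O.
τ = R × C = 26.252 × 0.0344 L/cmH2O = 0.9031 s.
Fraction remaining at end-expiration = e^(−Te/τ) = e^(−2.10/0.9031) = 0.09775 → 9.775%.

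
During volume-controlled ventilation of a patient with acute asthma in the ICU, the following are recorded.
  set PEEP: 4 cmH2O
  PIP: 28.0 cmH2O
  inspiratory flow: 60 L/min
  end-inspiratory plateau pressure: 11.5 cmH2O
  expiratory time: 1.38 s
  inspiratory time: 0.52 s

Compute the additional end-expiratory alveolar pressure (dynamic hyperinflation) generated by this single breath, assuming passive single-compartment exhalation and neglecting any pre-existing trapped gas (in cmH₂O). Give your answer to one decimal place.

Flow: 60 L/min ÷ 60 = 1 L/s.
Vt = flow × Ti = 1 L/s × 0.52 s × 1000 mL/L = 520.0 mL.
R = (PIP − Pplat)/V̇ = (28.0 − 11.5) / 1 = 16.5/1 = 16.5 cmH2O·s/L.
C = Vt/(Pplat − PEEP) = 520.0 / (11.5 − 4) = 520.0/7.5 = 69.333 mL/cmH2O.
τ = R × C = 16.5 × 0.06933 L/cmH2O = 1.144 s.
Fraction remaining = e^(−Te/τ) = e^(−1.38/1.144) = 0.2993; trapped volume = 520.0 × 0.2993 = 155.64 mL.
Additional alveolar pressure from trapping ≈ V_trapped / C = 155.64 / 69.333 = 2.245 cmH2O.

2.2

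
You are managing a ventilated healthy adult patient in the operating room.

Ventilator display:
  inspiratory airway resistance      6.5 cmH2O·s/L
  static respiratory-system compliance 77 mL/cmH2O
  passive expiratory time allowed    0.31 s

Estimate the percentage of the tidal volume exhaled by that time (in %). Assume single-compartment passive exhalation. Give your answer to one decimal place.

τ = R × C = 6.5 × 77 mL/cmH2O = 6.5 × 0.077 L/cmH2O = 0.5005 s.
Passive exhalation: V(t)/V₀ = e^(−t/τ) = e^(−0.31/0.5005) = 0.5383.
Fraction exhaled = 1 − 0.5383 = 0.4617 → 46.17%.

46.2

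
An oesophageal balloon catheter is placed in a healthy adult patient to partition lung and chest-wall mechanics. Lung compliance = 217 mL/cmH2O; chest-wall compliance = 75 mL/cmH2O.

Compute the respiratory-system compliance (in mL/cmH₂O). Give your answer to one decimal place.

Lung and chest wall are elastances in series: 1/Crs = 1/CL + 1/Ccw.
1/Crs = 1/217 + 1/75 = 0.01794.
Crs = 55.741 mL/cmH2O.

55.7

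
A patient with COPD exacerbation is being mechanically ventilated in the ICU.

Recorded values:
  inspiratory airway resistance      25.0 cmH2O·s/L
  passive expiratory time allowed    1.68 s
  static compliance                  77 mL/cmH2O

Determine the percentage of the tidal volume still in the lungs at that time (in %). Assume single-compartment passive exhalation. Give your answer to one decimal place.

41.8

τ = R × C = 25.0 × 77 mL/cmH2O = 25.0 × 0.077 L/cmH2O = 1.925 s.
Passive exhalation: V(t)/V₀ = e^(−t/τ) = e^(−1.68/1.925) = 0.4178.
Fraction remaining = 0.4178 → 41.78%.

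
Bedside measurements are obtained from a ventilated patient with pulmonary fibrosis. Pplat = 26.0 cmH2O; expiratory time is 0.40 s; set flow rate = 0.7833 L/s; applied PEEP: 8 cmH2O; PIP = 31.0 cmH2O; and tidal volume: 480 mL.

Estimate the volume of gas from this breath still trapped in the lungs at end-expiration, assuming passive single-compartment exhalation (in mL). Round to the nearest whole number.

R = (PIP − Pplat)/V̇ = (31.0 − 26.0) / 0.7833 = 5.0/0.7833 = 6.383 cmH2O·s/L.
C = Vt/(Pplat − PEEP) = 480.0 / (26.0 − 8) = 480.0/18.0 = 26.667 mL/cmH2O.
τ = R × C = 6.383 × 0.02667 L/cmH2O = 0.1702 s.
Fraction remaining = e^(−Te/τ) = e^(−0.40/0.1702) = 0.09535.
Trapped volume = 480.0 × 0.09535 = 45.768 mL.

46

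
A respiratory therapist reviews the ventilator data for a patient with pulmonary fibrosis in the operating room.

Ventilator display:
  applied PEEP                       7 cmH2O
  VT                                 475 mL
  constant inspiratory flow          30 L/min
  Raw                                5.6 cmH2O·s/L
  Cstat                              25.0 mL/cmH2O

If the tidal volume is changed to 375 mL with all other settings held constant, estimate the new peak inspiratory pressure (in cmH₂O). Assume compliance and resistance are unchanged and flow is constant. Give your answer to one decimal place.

24.8

Flow: 30 L/min ÷ 60 = 0.5 L/s.
PIP = Vt/C + R·V̇ + PEEP (constant-flow equation of motion).
Only the elastic term changes: ΔPIP = ΔVt / C = (375 − 475) / 25.0 = -4.0 cmH2O.
Original PIP = 475/25.0 + 5.6×0.5 + 7 = 28.8 cmH2O; new PIP = 28.8 + (-4.0) = 24.8 cmH2O.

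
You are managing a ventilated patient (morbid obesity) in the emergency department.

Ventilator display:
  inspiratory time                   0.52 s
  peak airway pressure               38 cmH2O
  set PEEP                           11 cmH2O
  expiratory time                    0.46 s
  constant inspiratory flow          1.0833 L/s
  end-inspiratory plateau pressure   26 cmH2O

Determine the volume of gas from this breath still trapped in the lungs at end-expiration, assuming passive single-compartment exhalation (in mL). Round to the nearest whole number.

Vt = flow × Ti = 1.0833 L/s × 0.52 s × 1000 mL/L = 563.32 mL.
R = (PIP − Pplat)/V̇ = (38 − 26) / 1.0833 = 12.0/1.0833 = 11.077 cmH2O·s/L.
C = Vt/(Pplat − PEEP) = 563.32 / (26 − 11) = 563.32/15.0 = 37.555 mL/cmH2O.
τ = R × C = 11.077 × 0.03756 L/cmH2O = 0.4161 s.
Fraction remaining = e^(−Te/τ) = e^(−0.46/0.4161) = 0.331.
Trapped volume = 563.32 × 0.331 = 186.46 mL.

186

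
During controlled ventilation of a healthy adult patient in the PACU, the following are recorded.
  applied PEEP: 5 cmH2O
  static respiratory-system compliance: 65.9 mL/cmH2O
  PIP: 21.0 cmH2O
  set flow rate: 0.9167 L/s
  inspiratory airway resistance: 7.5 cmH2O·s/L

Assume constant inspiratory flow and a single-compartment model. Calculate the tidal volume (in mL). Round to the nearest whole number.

601

Equation of motion (constant flow): PIP = Vt/C + R·V̇ + PEEP.
Vt/C = PIP − R·V̇ − PEEP = 21.0 − 6.875 − 5 = 9.125 cmH2O.
Vt = C × 9.125 = 65.9 × 9.125 = 601.34 mL.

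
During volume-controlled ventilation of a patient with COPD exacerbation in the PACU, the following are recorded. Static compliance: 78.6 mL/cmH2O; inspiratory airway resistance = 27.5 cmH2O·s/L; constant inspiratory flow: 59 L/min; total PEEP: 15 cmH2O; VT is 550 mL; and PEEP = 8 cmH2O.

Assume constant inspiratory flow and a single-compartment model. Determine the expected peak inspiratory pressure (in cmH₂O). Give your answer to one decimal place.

Flow: 59 L/min ÷ 60 = 0.9833 L/s.
Total PEEP = 15 cmH2O (set 8 + intrinsic 7); this is the baseline alveolar pressure.
Equation of motion (constant flow): PIP = Vt/C + R·V̇ + PEEP.
PIP = 550/78.6 + 27.5×0.9833 + 15 = 6.997 + 27.041 + 15 = 49.038 cmH2O.

49.0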